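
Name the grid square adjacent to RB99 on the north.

RC90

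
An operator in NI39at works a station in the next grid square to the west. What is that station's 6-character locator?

NI29xt

Longitude subsquare a = 0; −1 → -1, wraps to 23 = x, carry into square.
Longitude square 3; −1 → 2.
The latitude characters are unchanged.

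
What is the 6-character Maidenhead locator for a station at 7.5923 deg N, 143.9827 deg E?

QJ17xo

Shift to the Maidenhead origin (180°W, 90°S): lon 323.9827, lat 97.5923.
Field: lon ⌊323.9827/20⌋ = 16 → Q; lat ⌊97.5923/10⌋ = 9 → J.
Square: lon ⌊3.9827/2⌋ = 1; lat ⌊7.5923/1⌋ = 7.
Subsquare: lon ⌊1.9827/0.0833333⌋ = 23 → x; lat ⌊0.5923/0.0416667⌋ = 14 → o.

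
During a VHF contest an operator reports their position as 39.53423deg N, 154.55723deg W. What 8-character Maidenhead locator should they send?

BM29rm38

Offset from 180°W / 90°S: lon 25.44277°, lat 129.53423°.
Field: lon ⌊25.44277/20⌋ = 1 → B; lat ⌊129.53423/10⌋ = 12 → M.
Square: lon ⌊5.44277/2⌋ = 2; lat ⌊9.53423/1⌋ = 9.
Subsquare: lon ⌊1.44277/0.0833333⌋ = 17 → r; lat ⌊0.53423/0.0416667⌋ = 12 → m.
Extended square: lon ⌊0.02610/0.00833333⌋ = 3; lat ⌊0.03423/0.00416667⌋ = 8.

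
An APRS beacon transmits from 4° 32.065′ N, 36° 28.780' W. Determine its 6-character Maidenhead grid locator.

HJ14sm

Offset from 180°W / 90°S: lon 143.5203°, lat 94.5344°.
Field: lon ⌊143.5203/20⌋ = 7 → H; lat ⌊94.5344/10⌋ = 9 → J.
Square: lon ⌊3.5203/2⌋ = 1; lat ⌊4.5344/1⌋ = 4.
Subsquare: lon ⌊1.5203/0.0833333⌋ = 18 → s; lat ⌊0.5344/0.0416667⌋ = 12 → m.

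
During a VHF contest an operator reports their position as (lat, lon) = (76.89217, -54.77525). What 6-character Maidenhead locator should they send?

GQ26ov

Shift to the Maidenhead origin (180°W, 90°S): lon 125.2248, lat 166.8922.
Field: lon ⌊125.2248/20⌋ = 6 → G; lat ⌊166.8922/10⌋ = 16 → Q.
Square: lon ⌊5.2248/2⌋ = 2; lat ⌊6.8922/1⌋ = 6.
Subsquare: lon ⌊1.2248/0.0833333⌋ = 14 → o; lat ⌊0.8922/0.0416667⌋ = 21 → v.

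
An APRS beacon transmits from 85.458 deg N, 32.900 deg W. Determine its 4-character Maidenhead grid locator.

HR35

Shift to the Maidenhead origin (180°W, 90°S): lon 147.10, lat 175.46.
Field (20°×10°, letters A–R): 147.10/20 → 7 → H, 175.46/10 → 17 → R; chars HR.
Square (2°×1°, digits 0–9): 7.10/2 → 3, 5.46/1 → 5; chars 35.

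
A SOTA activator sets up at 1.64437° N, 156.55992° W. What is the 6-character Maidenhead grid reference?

Shift to the Maidenhead origin (180°W, 90°S): lon 23.4401, lat 91.6444.
Field (20°×10°, letters A–R): 23.4401/20 → 1 → B, 91.6444/10 → 9 → J; chars BJ.
Square (2°×1°, digits 0–9): 3.4401/2 → 1, 1.6444/1 → 1; chars 11.
Subsquare (5′×2.5′, letters a–x): 1.4401/0.0833333 → 17 → r, 0.6444/0.0416667 → 15 → p; chars rp.

BJ11rp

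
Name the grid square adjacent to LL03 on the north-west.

Longitude square 0; −1 → -1, wraps to 9, carry into field.
Longitude field L = 11; −1 → 10 = K.
Latitude square 3; +1 → 4.

KL94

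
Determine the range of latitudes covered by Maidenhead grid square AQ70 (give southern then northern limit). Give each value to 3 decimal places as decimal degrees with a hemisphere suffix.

Field A=0, Q=16: +0·20° lon, +16·10° lat → SW at lon -180°, lat 70°.
Square 7, 0: +7·2° lon, +0·1° lat → SW at lon -166°, lat 70°.
Cell spans 2° lon × 1° lat.
south 70.000° N, north 71.000° N.

70.000° N, 71.000° N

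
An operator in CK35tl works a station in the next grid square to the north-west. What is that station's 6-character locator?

Longitude subsquare t = 19; −1 → 18 = s.
Latitude subsquare l = 11; +1 → 12 = m.

CK35sm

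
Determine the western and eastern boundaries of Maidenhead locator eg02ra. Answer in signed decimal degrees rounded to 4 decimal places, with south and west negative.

Field E=4, G=6: +4·20° lon, +6·10° lat → SW at lon -100°, lat -30°.
Square 0, 2: +0·2° lon, +2·1° lat → SW at lon -100°, lat -28°.
Subsquare r=17, a=0: +17·0.0833333° lon, +0·0.0416667° lat → SW at lon -98.5833°, lat -28°.
Cell spans 0.0833333° lon × 0.0416667° lat.
west -98.5833, east -98.5000.

-98.5833, -98.5000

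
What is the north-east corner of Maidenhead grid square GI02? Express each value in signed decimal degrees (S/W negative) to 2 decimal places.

-7.00, -58.00

Field G=6, I=8: +6·20° lon, +8·10° lat → SW at lon -60°, lat -10°.
Square 0, 2: +0·2° lon, +2·1° lat → SW at lon -60°, lat -8°.
Cell spans 2° lon × 1° lat. NE corner is SW corner plus one full cell.
latitude -7.00, longitude -58.00.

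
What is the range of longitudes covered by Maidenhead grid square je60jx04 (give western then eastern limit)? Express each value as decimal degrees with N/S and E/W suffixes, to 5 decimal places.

12.75000° E, 12.75833° E

Field J=9, E=4: +9·20° lon, +4·10° lat → SW at lon 0°, lat -50°.
Square 6, 0: +6·2° lon, +0·1° lat → SW at lon 12°, lat -50°.
Subsquare j=9, x=23: +9·0.0833333° lon, +23·0.0416667° lat → SW at lon 12.75°, lat -49.0417°.
Extended square 0, 4: +0·0.00833333° lon, +4·0.00416667° lat → SW at lon 12.75°, lat -49.025°.
Cell spans 0.00833333° lon × 0.00416667° lat.
west 12.75000° E, east 12.75833° E.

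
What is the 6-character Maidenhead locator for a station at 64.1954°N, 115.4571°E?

OP74re

Offset from 180°W / 90°S: lon 295.4571°, lat 154.1954°.
Field: 295.4571/20 → 14 → O, 154.1954/10 → 15 → P; chars OP.
Square: 15.4571/2 → 7, 4.1954/1 → 4; chars 74.
Subsquare: 1.4571/0.0833333 → 17 → r, 0.1954/0.0416667 → 4 → e; chars re.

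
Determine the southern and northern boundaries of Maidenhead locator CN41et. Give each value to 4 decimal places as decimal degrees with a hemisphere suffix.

Field C=2, N=13: +2·20° lon, +13·10° lat → SW at lon -140°, lat 40°.
Square 4, 1: +4·2° lon, +1·1° lat → SW at lon -132°, lat 41°.
Subsquare e=4, t=19: +4·0.0833333° lon, +19·0.0416667° lat → SW at lon -131.667°, lat 41.7917°.
Cell spans 0.0833333° lon × 0.0416667° lat.
south 41.7917° N, north 41.8333° N.

41.7917° N, 41.8333° N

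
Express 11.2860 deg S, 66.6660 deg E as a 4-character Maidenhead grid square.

MH38

Add 180° to longitude and 90° to latitude: 246.67, 78.71.
Field: 246.67/20 → 12 → M, 78.71/10 → 7 → H; chars MH.
Square: 6.67/2 → 3, 8.71/1 → 8; chars 38.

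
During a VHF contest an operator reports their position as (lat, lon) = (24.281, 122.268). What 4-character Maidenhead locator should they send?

PL14

Offset from 180°W / 90°S: lon 302.27°, lat 114.28°.
Field: lon ⌊302.27/20⌋ = 15 → P; lat ⌊114.28/10⌋ = 11 → L.
Square: lon ⌊2.27/2⌋ = 1; lat ⌊4.28/1⌋ = 4.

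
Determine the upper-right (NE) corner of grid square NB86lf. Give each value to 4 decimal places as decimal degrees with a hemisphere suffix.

73.7500° S, 97.0000° E

Field N=13, B=1: +13·20° lon, +1·10° lat → SW at lon 80°, lat -80°.
Square 8, 6: +8·2° lon, +6·1° lat → SW at lon 96°, lat -74°.
Subsquare l=11, f=5: +11·0.0833333° lon, +5·0.0416667° lat → SW at lon 96.9167°, lat -73.7917°.
Cell spans 0.0833333° lon × 0.0416667° lat. NE corner is SW corner plus one full cell.
latitude 73.7500° S, longitude 97.0000° E.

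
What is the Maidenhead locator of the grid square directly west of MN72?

MN62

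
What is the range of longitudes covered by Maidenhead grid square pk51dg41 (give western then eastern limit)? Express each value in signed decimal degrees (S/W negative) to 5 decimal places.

130.28333, 130.29167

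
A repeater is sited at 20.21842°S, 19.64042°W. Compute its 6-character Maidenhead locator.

IG09es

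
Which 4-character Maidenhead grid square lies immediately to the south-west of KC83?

KC72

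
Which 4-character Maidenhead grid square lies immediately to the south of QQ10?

QP19

Latitude square 0; −1 → -1, wraps to 9, carry into field.
Latitude field Q = 16; −1 → 15 = P.
The longitude characters are unchanged.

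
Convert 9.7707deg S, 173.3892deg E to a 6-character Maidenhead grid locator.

Shift to the Maidenhead origin (180°W, 90°S): lon 353.3892, lat 80.2293.
Field: 353.3892/20 → 17 → R, 80.2293/10 → 8 → I; chars RI.
Square: 13.3892/2 → 6, 0.2293/1 → 0; chars 60.
Subsquare: 1.3892/0.0833333 → 16 → q, 0.2293/0.0416667 → 5 → f; chars qf.

RI60qf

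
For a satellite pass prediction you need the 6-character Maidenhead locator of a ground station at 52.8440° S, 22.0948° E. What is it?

Add 180° to longitude and 90° to latitude: 202.0948, 37.1560.
Field: 202.0948/20 → 10 → K, 37.1560/10 → 3 → D; chars KD.
Square: 2.0948/2 → 1, 7.1560/1 → 7; chars 17.
Subsquare: 0.0948/0.0833333 → 1 → b, 0.1560/0.0416667 → 3 → d; chars bd.

KD17bd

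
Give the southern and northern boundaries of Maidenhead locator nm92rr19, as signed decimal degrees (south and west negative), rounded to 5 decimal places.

Field N=13, M=12: +13·20° lon, +12·10° lat → SW at lon 80°, lat 30°.
Square 9, 2: +9·2° lon, +2·1° lat → SW at lon 98°, lat 32°.
Subsquare r=17, r=17: +17·0.0833333° lon, +17·0.0416667° lat → SW at lon 99.4167°, lat 32.7083°.
Extended square 1, 9: +1·0.00833333° lon, +9·0.00416667° lat → SW at lon 99.425°, lat 32.7458°.
Cell spans 0.00833333° lon × 0.00416667° lat.
south 32.74583, north 32.75000.

32.74583, 32.75000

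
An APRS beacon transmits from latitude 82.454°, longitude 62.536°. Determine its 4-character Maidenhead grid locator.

Add 180° to longitude and 90° to latitude: 242.54, 172.45.
Field: lon ⌊242.54/20⌋ = 12 → M; lat ⌊172.45/10⌋ = 17 → R.
Square: lon ⌊2.54/2⌋ = 1; lat ⌊2.45/1⌋ = 2.

MR12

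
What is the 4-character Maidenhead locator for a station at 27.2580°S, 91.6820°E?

Offset from 180°W / 90°S: lon 271.68°, lat 62.74°.
Field: lon ⌊271.68/20⌋ = 13 → N; lat ⌊62.74/10⌋ = 6 → G.
Square: lon ⌊11.68/2⌋ = 5; lat ⌊2.74/1⌋ = 2.

NG52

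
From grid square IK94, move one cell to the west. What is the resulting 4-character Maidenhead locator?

IK84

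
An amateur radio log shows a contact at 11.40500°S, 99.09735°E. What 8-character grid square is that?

NH98no12

Offset from 180°W / 90°S: lon 279.09735°, lat 78.59500°.
Field: 279.09735/20 → 13 → N, 78.59500/10 → 7 → H; chars NH.
Square: 19.09735/2 → 9, 8.59500/1 → 8; chars 98.
Subsquare: 1.09735/0.0833333 → 13 → n, 0.59500/0.0416667 → 14 → o; chars no.
Extended square: 0.01402/0.00833333 → 1, 0.01167/0.00416667 → 2; chars 12.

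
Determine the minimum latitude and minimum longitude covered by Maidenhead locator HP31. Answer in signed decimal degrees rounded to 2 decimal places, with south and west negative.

Field H=7, P=15: +7·20° lon, +15·10° lat → SW at lon -40°, lat 60°.
Square 3, 1: +3·2° lon, +1·1° lat → SW at lon -34°, lat 61°.
latitude 61.00, longitude -34.00.

61.00, -34.00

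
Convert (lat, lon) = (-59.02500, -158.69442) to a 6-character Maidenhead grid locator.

BD00px

Shift to the Maidenhead origin (180°W, 90°S): lon 21.3056, lat 30.9750.
Field: 21.3056/20 → 1 → B, 30.9750/10 → 3 → D; chars BD.
Square: 1.3056/2 → 0, 0.9750/1 → 0; chars 00.
Subsquare: 1.3056/0.0833333 → 15 → p, 0.9750/0.0416667 → 23 → x; chars px.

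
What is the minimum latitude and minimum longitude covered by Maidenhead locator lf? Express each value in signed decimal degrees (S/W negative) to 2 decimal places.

Field L=11, F=5: +11·20° lon, +5·10° lat → SW at lon 40°, lat -40°.
latitude -40.00, longitude 40.00.

-40.00, 40.00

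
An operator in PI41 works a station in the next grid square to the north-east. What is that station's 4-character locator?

Longitude square 4; +1 → 5.
Latitude square 1; +1 → 2.

PI52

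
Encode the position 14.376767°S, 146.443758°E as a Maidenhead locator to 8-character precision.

QH35fo39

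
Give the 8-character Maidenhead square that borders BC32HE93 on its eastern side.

BC32ie03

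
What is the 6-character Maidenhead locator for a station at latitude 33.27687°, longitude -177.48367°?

AM13gg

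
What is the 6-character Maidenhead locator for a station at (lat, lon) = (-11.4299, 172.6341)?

Shift to the Maidenhead origin (180°W, 90°S): lon 352.6341, lat 78.5701.
Field: 352.6341/20 → 17 → R, 78.5701/10 → 7 → H; chars RH.
Square: 12.6341/2 → 6, 8.5701/1 → 8; chars 68.
Subsquare: 0.6341/0.0833333 → 7 → h, 0.5701/0.0416667 → 13 → n; chars hn.

RH68hn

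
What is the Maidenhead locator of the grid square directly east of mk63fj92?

Longitude extended square 9; +1 → 10, wraps to 0, carry into subsquare.
Longitude subsquare f = 5; +1 → 6 = g.
The latitude characters are unchanged.

MK63gj02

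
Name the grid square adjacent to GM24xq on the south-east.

GM34ap

Longitude subsquare x = 23; +1 → 24, wraps to 0 = a, carry into square.
Longitude square 2; +1 → 3.
Latitude subsquare q = 16; −1 → 15 = p.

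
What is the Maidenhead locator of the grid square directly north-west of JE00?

Longitude square 0; −1 → -1, wraps to 9, carry into field.
Longitude field J = 9; −1 → 8 = I.
Latitude square 0; +1 → 1.

IE91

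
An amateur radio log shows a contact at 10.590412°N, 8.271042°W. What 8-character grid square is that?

Offset from 180°W / 90°S: lon 171.72896°, lat 100.59041°.
Field (20°×10°, letters A–R): lon ⌊171.72896/20⌋ = 8 → I; lat ⌊100.59041/10⌋ = 10 → K.
Square (2°×1°, digits 0–9): lon ⌊11.72896/2⌋ = 5; lat ⌊0.59041/1⌋ = 0.
Subsquare (5′×2.5′, letters a–x): lon ⌊1.72896/0.0833333⌋ = 20 → u; lat ⌊0.59041/0.0416667⌋ = 14 → o.
Extended square (30″×15″, digits 0–9): lon ⌊0.06229/0.00833333⌋ = 7; lat ⌊0.00708/0.00416667⌋ = 1.

IK50uo71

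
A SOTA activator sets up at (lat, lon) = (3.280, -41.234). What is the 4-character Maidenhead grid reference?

GJ93

Add 180° to longitude and 90° to latitude: 138.77, 93.28.
Field: 138.77/20 → 6 → G, 93.28/10 → 9 → J; chars GJ.
Square: 18.77/2 → 9, 3.28/1 → 3; chars 93.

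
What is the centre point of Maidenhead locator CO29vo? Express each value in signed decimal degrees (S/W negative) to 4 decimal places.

59.6042, -134.2083

Field C=2, O=14: +2·20° lon, +14·10° lat → SW at lon -140°, lat 50°.
Square 2, 9: +2·2° lon, +9·1° lat → SW at lon -136°, lat 59°.
Subsquare v=21, o=14: +21·0.0833333° lon, +14·0.0416667° lat → SW at lon -134.25°, lat 59.5833°.
Cell spans 0.0833333° lon × 0.0416667° lat. Centre is SW corner plus half of each.
latitude 59.6042, longitude -134.2083.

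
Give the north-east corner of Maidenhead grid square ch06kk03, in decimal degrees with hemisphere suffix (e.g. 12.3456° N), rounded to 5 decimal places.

13.56667° S, 139.15833° W

Field C=2, H=7: +2·20° lon, +7·10° lat → SW at lon -140°, lat -20°.
Square 0, 6: +0·2° lon, +6·1° lat → SW at lon -140°, lat -14°.
Subsquare k=10, k=10: +10·0.0833333° lon, +10·0.0416667° lat → SW at lon -139.167°, lat -13.5833°.
Extended square 0, 3: +0·0.00833333° lon, +3·0.00416667° lat → SW at lon -139.167°, lat -13.5708°.
Cell spans 0.00833333° lon × 0.00416667° lat. NE corner is SW corner plus one full cell.
latitude 13.56667° S, longitude 139.15833° W.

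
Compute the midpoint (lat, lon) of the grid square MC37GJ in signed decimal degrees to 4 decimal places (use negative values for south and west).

-62.6042, 66.5417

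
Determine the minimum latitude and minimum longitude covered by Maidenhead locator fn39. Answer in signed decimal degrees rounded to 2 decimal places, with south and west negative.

49.00, -74.00

Field F=5, N=13: +5·20° lon, +13·10° lat → SW at lon -80°, lat 40°.
Square 3, 9: +3·2° lon, +9·1° lat → SW at lon -74°, lat 49°.
latitude 49.00, longitude -74.00.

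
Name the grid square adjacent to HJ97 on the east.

Longitude square 9; +1 → 10, wraps to 0, carry into field.
Longitude field H = 7; +1 → 8 = I.
The latitude characters are unchanged.

IJ07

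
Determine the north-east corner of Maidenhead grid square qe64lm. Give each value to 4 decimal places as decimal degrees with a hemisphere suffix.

45.4583° S, 153.0000° E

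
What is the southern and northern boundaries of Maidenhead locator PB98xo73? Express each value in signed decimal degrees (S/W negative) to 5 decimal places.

Field P=15, B=1: +15·20° lon, +1·10° lat → SW at lon 120°, lat -80°.
Square 9, 8: +9·2° lon, +8·1° lat → SW at lon 138°, lat -72°.
Subsquare x=23, o=14: +23·0.0833333° lon, +14·0.0416667° lat → SW at lon 139.917°, lat -71.4167°.
Extended square 7, 3: +7·0.00833333° lon, +3·0.00416667° lat → SW at lon 139.975°, lat -71.4042°.
Cell spans 0.00833333° lon × 0.00416667° lat.
south -71.40417, north -71.40000.

-71.40417, -71.40000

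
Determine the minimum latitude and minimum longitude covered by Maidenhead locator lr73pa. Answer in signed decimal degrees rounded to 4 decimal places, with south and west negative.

Field L=11, R=17: +11·20° lon, +17·10° lat → SW at lon 40°, lat 80°.
Square 7, 3: +7·2° lon, +3·1° lat → SW at lon 54°, lat 83°.
Subsquare p=15, a=0: +15·0.0833333° lon, +0·0.0416667° lat → SW at lon 55.25°, lat 83°.
latitude 83.0000, longitude 55.2500.

83.0000, 55.2500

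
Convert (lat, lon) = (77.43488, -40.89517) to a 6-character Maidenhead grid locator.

Shift to the Maidenhead origin (180°W, 90°S): lon 139.1048, lat 167.4349.
Field: 139.1048/20 → 6 → G, 167.4349/10 → 16 → Q; chars GQ.
Square: 19.1048/2 → 9, 7.4349/1 → 7; chars 97.
Subsquare: 1.1048/0.0833333 → 13 → n, 0.4349/0.0416667 → 10 → k; chars nk.

GQ97nk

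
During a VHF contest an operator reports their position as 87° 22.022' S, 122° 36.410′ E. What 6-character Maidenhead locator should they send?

PA12hp

Add 180° to longitude and 90° to latitude: 302.6068, 2.6330.
Field (20°×10°, letters A–R): 302.6068/20 → 15 → P, 2.6330/10 → 0 → A; chars PA.
Square (2°×1°, digits 0–9): 2.6068/2 → 1, 2.6330/1 → 2; chars 12.
Subsquare (5′×2.5′, letters a–x): 0.6068/0.0833333 → 7 → h, 0.6330/0.0416667 → 15 → p; chars hp.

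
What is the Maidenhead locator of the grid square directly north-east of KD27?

Longitude square 2; +1 → 3.
Latitude square 7; +1 → 8.

KD38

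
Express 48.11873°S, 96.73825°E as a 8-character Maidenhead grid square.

Add 180° to longitude and 90° to latitude: 276.73825, 41.88127.
Field: lon ⌊276.73825/20⌋ = 13 → N; lat ⌊41.88127/10⌋ = 4 → E.
Square: lon ⌊16.73825/2⌋ = 8; lat ⌊1.88127/1⌋ = 1.
Subsquare: lon ⌊0.73825/0.0833333⌋ = 8 → i; lat ⌊0.88127/0.0416667⌋ = 21 → v.
Extended square: lon ⌊0.07158/0.00833333⌋ = 8; lat ⌊0.00627/0.00416667⌋ = 1.

NE81iv81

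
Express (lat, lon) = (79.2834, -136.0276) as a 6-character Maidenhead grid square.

CQ19xg

Shift to the Maidenhead origin (180°W, 90°S): lon 43.9724, lat 169.2834.
Field: 43.9724/20 → 2 → C, 169.2834/10 → 16 → Q; chars CQ.
Square: 3.9724/2 → 1, 9.2834/1 → 9; chars 19.
Subsquare: 1.9724/0.0833333 → 23 → x, 0.2834/0.0416667 → 6 → g; chars xg.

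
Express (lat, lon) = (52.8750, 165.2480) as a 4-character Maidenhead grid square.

RO22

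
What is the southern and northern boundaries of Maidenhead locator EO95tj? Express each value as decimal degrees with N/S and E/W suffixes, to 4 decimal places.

55.3750° N, 55.4167° N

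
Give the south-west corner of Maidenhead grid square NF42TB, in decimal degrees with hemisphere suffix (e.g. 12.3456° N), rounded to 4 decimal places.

Field N=13, F=5: +13·20° lon, +5·10° lat → SW at lon 80°, lat -40°.
Square 4, 2: +4·2° lon, +2·1° lat → SW at lon 88°, lat -38°.
Subsquare t=19, b=1: +19·0.0833333° lon, +1·0.0416667° lat → SW at lon 89.5833°, lat -37.9583°.
latitude 37.9583° S, longitude 89.5833° E.

37.9583° S, 89.5833° E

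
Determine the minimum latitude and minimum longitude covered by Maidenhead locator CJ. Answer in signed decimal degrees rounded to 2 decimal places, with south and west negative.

0.00, -140.00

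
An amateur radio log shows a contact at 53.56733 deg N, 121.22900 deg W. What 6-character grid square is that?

CO93jn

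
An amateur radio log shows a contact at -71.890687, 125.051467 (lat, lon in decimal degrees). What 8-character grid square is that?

Shift to the Maidenhead origin (180°W, 90°S): lon 305.05147, lat 18.10931.
Field: lon ⌊305.05147/20⌋ = 15 → P; lat ⌊18.10931/10⌋ = 1 → B.
Square: lon ⌊5.05147/2⌋ = 2; lat ⌊8.10931/1⌋ = 8.
Subsquare: lon ⌊1.05147/0.0833333⌋ = 12 → m; lat ⌊0.10931/0.0416667⌋ = 2 → c.
Extended square: lon ⌊0.05147/0.00833333⌋ = 6; lat ⌊0.02598/0.00416667⌋ = 6.

PB28mc66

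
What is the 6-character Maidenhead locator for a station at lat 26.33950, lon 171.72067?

Shift to the Maidenhead origin (180°W, 90°S): lon 351.7207, lat 116.3395.
Field: 351.7207/20 → 17 → R, 116.3395/10 → 11 → L; chars RL.
Square: 11.7207/2 → 5, 6.3395/1 → 6; chars 56.
Subsquare: 1.7207/0.0833333 → 20 → u, 0.3395/0.0416667 → 8 → i; chars ui.

RL56ui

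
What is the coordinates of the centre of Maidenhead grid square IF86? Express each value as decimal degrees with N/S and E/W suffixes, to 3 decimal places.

33.500° S, 3.000° W

Field I=8, F=5: +8·20° lon, +5·10° lat → SW at lon -20°, lat -40°.
Square 8, 6: +8·2° lon, +6·1° lat → SW at lon -4°, lat -34°.
Cell spans 2° lon × 1° lat. Centre is SW corner plus half of each.
latitude 33.500° S, longitude 3.000° W.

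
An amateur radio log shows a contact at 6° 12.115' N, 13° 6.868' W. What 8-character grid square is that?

IJ36ke68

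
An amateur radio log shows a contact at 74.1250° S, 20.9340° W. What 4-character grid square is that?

HB95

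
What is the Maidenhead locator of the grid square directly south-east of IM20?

Longitude square 2; +1 → 3.
Latitude square 0; −1 → -1, wraps to 9, carry into field.
Latitude field M = 12; −1 → 11 = L.

IL39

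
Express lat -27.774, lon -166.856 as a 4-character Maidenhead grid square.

AG62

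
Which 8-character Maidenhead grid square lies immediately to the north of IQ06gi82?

Latitude extended square 2; +1 → 3.
The longitude characters are unchanged.

IQ06gi83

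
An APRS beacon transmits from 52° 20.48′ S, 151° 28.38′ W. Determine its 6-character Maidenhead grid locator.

BD47gp

Offset from 180°W / 90°S: lon 28.5270°, lat 37.6587°.
Field: lon ⌊28.5270/20⌋ = 1 → B; lat ⌊37.6587/10⌋ = 3 → D.
Square: lon ⌊8.5270/2⌋ = 4; lat ⌊7.6587/1⌋ = 7.
Subsquare: lon ⌊0.5270/0.0833333⌋ = 6 → g; lat ⌊0.6587/0.0416667⌋ = 15 → p.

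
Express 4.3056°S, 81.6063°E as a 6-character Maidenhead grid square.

Add 180° to longitude and 90° to latitude: 261.6063, 85.6944.
Field: lon ⌊261.6063/20⌋ = 13 → N; lat ⌊85.6944/10⌋ = 8 → I.
Square: lon ⌊1.6063/2⌋ = 0; lat ⌊5.6944/1⌋ = 5.
Subsquare: lon ⌊1.6063/0.0833333⌋ = 19 → t; lat ⌊0.6944/0.0416667⌋ = 16 → q.

NI05tq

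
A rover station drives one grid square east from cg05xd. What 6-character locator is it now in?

CG15ad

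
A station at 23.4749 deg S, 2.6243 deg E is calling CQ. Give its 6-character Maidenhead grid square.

JG16hm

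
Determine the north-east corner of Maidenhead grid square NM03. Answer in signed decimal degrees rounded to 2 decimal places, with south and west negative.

34.00, 82.00

Field N=13, M=12: +13·20° lon, +12·10° lat → SW at lon 80°, lat 30°.
Square 0, 3: +0·2° lon, +3·1° lat → SW at lon 80°, lat 33°.
Cell spans 2° lon × 1° lat. NE corner is SW corner plus one full cell.
latitude 34.00, longitude 82.00.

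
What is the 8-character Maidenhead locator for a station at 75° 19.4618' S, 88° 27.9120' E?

NB44fq52

Shift to the Maidenhead origin (180°W, 90°S): lon 268.46520, lat 14.67564.
Field: lon ⌊268.46520/20⌋ = 13 → N; lat ⌊14.67564/10⌋ = 1 → B.
Square: lon ⌊8.46520/2⌋ = 4; lat ⌊4.67564/1⌋ = 4.
Subsquare: lon ⌊0.46520/0.0833333⌋ = 5 → f; lat ⌊0.67564/0.0416667⌋ = 16 → q.
Extended square: lon ⌊0.04853/0.00833333⌋ = 5; lat ⌊0.00897/0.00416667⌋ = 2.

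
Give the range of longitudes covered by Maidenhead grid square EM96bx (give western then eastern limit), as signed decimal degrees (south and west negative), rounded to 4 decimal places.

Field E=4, M=12: +4·20° lon, +12·10° lat → SW at lon -100°, lat 30°.
Square 9, 6: +9·2° lon, +6·1° lat → SW at lon -82°, lat 36°.
Subsquare b=1, x=23: +1·0.0833333° lon, +23·0.0416667° lat → SW at lon -81.9167°, lat 36.9583°.
Cell spans 0.0833333° lon × 0.0416667° lat.
west -81.9167, east -81.8333.

-81.9167, -81.8333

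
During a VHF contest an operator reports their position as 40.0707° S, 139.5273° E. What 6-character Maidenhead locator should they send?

Add 180° to longitude and 90° to latitude: 319.5273, 49.9293.
Field (20°×10°, letters A–R): lon ⌊319.5273/20⌋ = 15 → P; lat ⌊49.9293/10⌋ = 4 → E.
Square (2°×1°, digits 0–9): lon ⌊19.5273/2⌋ = 9; lat ⌊9.9293/1⌋ = 9.
Subsquare (5′×2.5′, letters a–x): lon ⌊1.5273/0.0833333⌋ = 18 → s; lat ⌊0.9293/0.0416667⌋ = 22 → w.

PE99sw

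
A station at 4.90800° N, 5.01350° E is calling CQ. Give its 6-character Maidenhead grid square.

JJ24mv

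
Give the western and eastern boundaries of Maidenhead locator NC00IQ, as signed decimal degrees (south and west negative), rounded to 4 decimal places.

80.6667, 80.7500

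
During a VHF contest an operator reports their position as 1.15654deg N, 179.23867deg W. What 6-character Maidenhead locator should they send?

AJ01jd

Add 180° to longitude and 90° to latitude: 0.7613, 91.1565.
Field: 0.7613/20 → 0 → A, 91.1565/10 → 9 → J; chars AJ.
Square: 0.7613/2 → 0, 1.1565/1 → 1; chars 01.
Subsquare: 0.7613/0.0833333 → 9 → j, 0.1565/0.0416667 → 3 → d; chars jd.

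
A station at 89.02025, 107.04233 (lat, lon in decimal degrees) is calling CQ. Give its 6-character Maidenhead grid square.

Offset from 180°W / 90°S: lon 287.0423°, lat 179.0203°.
Field: lon ⌊287.0423/20⌋ = 14 → O; lat ⌊179.0203/10⌋ = 17 → R.
Square: lon ⌊7.0423/2⌋ = 3; lat ⌊9.0203/1⌋ = 9.
Subsquare: lon ⌊1.0423/0.0833333⌋ = 12 → m; lat ⌊0.0203/0.0416667⌋ = 0 → a.

OR39ma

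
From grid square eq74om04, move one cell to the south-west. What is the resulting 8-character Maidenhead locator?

Longitude extended square 0; −1 → -1, wraps to 9, carry into subsquare.
Longitude subsquare o = 14; −1 → 13 = n.
Latitude extended square 4; −1 → 3.

EQ74nm93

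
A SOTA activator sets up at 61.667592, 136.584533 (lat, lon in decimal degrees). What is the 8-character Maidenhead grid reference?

PP81hq00

Offset from 180°W / 90°S: lon 316.58453°, lat 151.66759°.
Field: 316.58453/20 → 15 → P, 151.66759/10 → 15 → P; chars PP.
Square: 16.58453/2 → 8, 1.66759/1 → 1; chars 81.
Subsquare: 0.58453/0.0833333 → 7 → h, 0.66759/0.0416667 → 16 → q; chars hq.
Extended square: 0.00120/0.00833333 → 0, 0.00093/0.00416667 → 0; chars 00.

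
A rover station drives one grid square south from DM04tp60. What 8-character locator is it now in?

DM04to69

Latitude extended square 0; −1 → -1, wraps to 9, carry into subsquare.
Latitude subsquare p = 15; −1 → 14 = o.
The longitude characters are unchanged.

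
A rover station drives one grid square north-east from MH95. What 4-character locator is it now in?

NH06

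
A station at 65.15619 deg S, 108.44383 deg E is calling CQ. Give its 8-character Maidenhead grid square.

Offset from 180°W / 90°S: lon 288.44383°, lat 24.84381°.
Field (20°×10°, letters A–R): 288.44383/20 → 14 → O, 24.84381/10 → 2 → C; chars OC.
Square (2°×1°, digits 0–9): 8.44383/2 → 4, 4.84381/1 → 4; chars 44.
Subsquare (5′×2.5′, letters a–x): 0.44383/0.0833333 → 5 → f, 0.84381/0.0416667 → 20 → u; chars fu.
Extended square (30″×15″, digits 0–9): 0.02716/0.00833333 → 3, 0.01048/0.00416667 → 2; chars 32.

OC44fu32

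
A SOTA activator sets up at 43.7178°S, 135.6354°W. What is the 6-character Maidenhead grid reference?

CE26eg

Offset from 180°W / 90°S: lon 44.3646°, lat 46.2822°.
Field: 44.3646/20 → 2 → C, 46.2822/10 → 4 → E; chars CE.
Square: 4.3646/2 → 2, 6.2822/1 → 6; chars 26.
Subsquare: 0.3646/0.0833333 → 4 → e, 0.2822/0.0416667 → 6 → g; chars eg.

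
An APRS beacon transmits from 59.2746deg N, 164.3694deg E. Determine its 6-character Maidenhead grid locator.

Offset from 180°W / 90°S: lon 344.3694°, lat 149.2746°.
Field (20°×10°, letters A–R): lon ⌊344.3694/20⌋ = 17 → R; lat ⌊149.2746/10⌋ = 14 → O.
Square (2°×1°, digits 0–9): lon ⌊4.3694/2⌋ = 2; lat ⌊9.2746/1⌋ = 9.
Subsquare (5′×2.5′, letters a–x): lon ⌊0.3694/0.0833333⌋ = 4 → e; lat ⌊0.2746/0.0416667⌋ = 6 → g.

RO29eg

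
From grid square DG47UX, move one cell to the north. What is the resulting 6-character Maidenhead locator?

Latitude subsquare x = 23; +1 → 24, wraps to 0 = a, carry into square.
Latitude square 7; +1 → 8.
The longitude characters are unchanged.

DG48ua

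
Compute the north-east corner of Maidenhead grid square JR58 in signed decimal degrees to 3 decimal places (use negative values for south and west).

Field J=9, R=17: +9·20° lon, +17·10° lat → SW at lon 0°, lat 80°.
Square 5, 8: +5·2° lon, +8·1° lat → SW at lon 10°, lat 88°.
Cell spans 2° lon × 1° lat. NE corner is SW corner plus one full cell.
latitude 89.000, longitude 12.000.

89.000, 12.000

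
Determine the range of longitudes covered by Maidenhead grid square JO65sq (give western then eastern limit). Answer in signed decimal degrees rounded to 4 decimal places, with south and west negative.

13.5000, 13.5833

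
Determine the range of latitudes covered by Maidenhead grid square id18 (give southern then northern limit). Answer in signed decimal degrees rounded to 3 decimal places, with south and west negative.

Field I=8, D=3: +8·20° lon, +3·10° lat → SW at lon -20°, lat -60°.
Square 1, 8: +1·2° lon, +8·1° lat → SW at lon -18°, lat -52°.
Cell spans 2° lon × 1° lat.
south -52.000, north -51.000.

-52.000, -51.000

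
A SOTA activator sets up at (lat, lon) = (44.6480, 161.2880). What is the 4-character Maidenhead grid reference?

Add 180° to longitude and 90° to latitude: 341.29, 134.65.
Field (20°×10°, letters A–R): lon ⌊341.29/20⌋ = 17 → R; lat ⌊134.65/10⌋ = 13 → N.
Square (2°×1°, digits 0–9): lon ⌊1.29/2⌋ = 0; lat ⌊4.65/1⌋ = 4.

RN04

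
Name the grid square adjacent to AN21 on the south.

Latitude square 1; −1 → 0.
The longitude characters are unchanged.

AN20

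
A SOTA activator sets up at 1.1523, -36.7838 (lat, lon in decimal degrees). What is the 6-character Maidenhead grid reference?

HJ11od

Offset from 180°W / 90°S: lon 143.2162°, lat 91.1523°.
Field: lon ⌊143.2162/20⌋ = 7 → H; lat ⌊91.1523/10⌋ = 9 → J.
Square: lon ⌊3.2162/2⌋ = 1; lat ⌊1.1523/1⌋ = 1.
Subsquare: lon ⌊1.2162/0.0833333⌋ = 14 → o; lat ⌊0.1523/0.0416667⌋ = 3 → d.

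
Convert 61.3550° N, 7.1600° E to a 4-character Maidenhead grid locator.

Offset from 180°W / 90°S: lon 187.16°, lat 151.35°.
Field: lon ⌊187.16/20⌋ = 9 → J; lat ⌊151.35/10⌋ = 15 → P.
Square: lon ⌊7.16/2⌋ = 3; lat ⌊1.35/1⌋ = 1.

JP31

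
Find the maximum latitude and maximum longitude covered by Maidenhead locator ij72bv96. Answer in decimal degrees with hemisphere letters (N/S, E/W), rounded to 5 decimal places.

2.90417° N, 5.83333° W

Field I=8, J=9: +8·20° lon, +9·10° lat → SW at lon -20°, lat 0°.
Square 7, 2: +7·2° lon, +2·1° lat → SW at lon -6°, lat 2°.
Subsquare b=1, v=21: +1·0.0833333° lon, +21·0.0416667° lat → SW at lon -5.91667°, lat 2.875°.
Extended square 9, 6: +9·0.00833333° lon, +6·0.00416667° lat → SW at lon -5.84167°, lat 2.9°.
Cell spans 0.00833333° lon × 0.00416667° lat. NE corner is SW corner plus one full cell.
latitude 2.90417° N, longitude 5.83333° W.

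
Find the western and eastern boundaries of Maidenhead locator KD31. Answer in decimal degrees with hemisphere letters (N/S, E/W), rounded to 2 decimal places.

26.00° E, 28.00° E

Field K=10, D=3: +10·20° lon, +3·10° lat → SW at lon 20°, lat -60°.
Square 3, 1: +3·2° lon, +1·1° lat → SW at lon 26°, lat -59°.
Cell spans 2° lon × 1° lat.
west 26.00° E, east 28.00° E.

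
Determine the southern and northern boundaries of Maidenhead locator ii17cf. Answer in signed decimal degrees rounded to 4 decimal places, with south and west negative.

-2.7917, -2.7500

Field I=8, I=8: +8·20° lon, +8·10° lat → SW at lon -20°, lat -10°.
Square 1, 7: +1·2° lon, +7·1° lat → SW at lon -18°, lat -3°.
Subsquare c=2, f=5: +2·0.0833333° lon, +5·0.0416667° lat → SW at lon -17.8333°, lat -2.79167°.
Cell spans 0.0833333° lon × 0.0416667° lat.
south -2.7917, north -2.7500.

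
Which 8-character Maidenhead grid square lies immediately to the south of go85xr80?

GO85xq89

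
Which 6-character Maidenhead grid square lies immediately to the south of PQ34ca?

Latitude subsquare a = 0; −1 → -1, wraps to 23 = x, carry into square.
Latitude square 4; −1 → 3.
The longitude characters are unchanged.

PQ33cx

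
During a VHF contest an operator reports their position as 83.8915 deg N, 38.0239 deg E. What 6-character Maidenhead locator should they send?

Add 180° to longitude and 90° to latitude: 218.0239, 173.8915.
Field: 218.0239/20 → 10 → K, 173.8915/10 → 17 → R; chars KR.
Square: 18.0239/2 → 9, 3.8915/1 → 3; chars 93.
Subsquare: 0.0239/0.0833333 → 0 → a, 0.8915/0.0416667 → 21 → v; chars av.

KR93av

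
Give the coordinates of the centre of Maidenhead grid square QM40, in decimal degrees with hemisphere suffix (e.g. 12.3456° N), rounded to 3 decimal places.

Field Q=16, M=12: +16·20° lon, +12·10° lat → SW at lon 140°, lat 30°.
Square 4, 0: +4·2° lon, +0·1° lat → SW at lon 148°, lat 30°.
Cell spans 2° lon × 1° lat. Centre is SW corner plus half of each.
latitude 30.500° N, longitude 149.000° E.

30.500° N, 149.000° E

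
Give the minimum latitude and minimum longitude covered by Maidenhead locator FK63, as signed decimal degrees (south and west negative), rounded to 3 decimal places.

Field F=5, K=10: +5·20° lon, +10·10° lat → SW at lon -80°, lat 10°.
Square 6, 3: +6·2° lon, +3·1° lat → SW at lon -68°, lat 13°.
latitude 13.000, longitude -68.000.

13.000, -68.000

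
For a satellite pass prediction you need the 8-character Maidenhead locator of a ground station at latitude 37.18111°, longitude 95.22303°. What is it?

NM77oe63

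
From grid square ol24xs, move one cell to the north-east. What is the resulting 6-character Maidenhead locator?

OL34at

Longitude subsquare x = 23; +1 → 24, wraps to 0 = a, carry into square.
Longitude square 2; +1 → 3.
Latitude subsquare s = 18; +1 → 19 = t.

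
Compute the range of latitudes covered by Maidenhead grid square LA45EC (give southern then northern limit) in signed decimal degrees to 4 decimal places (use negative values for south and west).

Field L=11, A=0: +11·20° lon, +0·10° lat → SW at lon 40°, lat -90°.
Square 4, 5: +4·2° lon, +5·1° lat → SW at lon 48°, lat -85°.
Subsquare e=4, c=2: +4·0.0833333° lon, +2·0.0416667° lat → SW at lon 48.3333°, lat -84.9167°.
Cell spans 0.0833333° lon × 0.0416667° lat.
south -84.9167, north -84.8750.

-84.9167, -84.8750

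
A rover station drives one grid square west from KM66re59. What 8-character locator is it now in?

KM66re49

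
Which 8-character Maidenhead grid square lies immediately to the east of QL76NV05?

QL76nv15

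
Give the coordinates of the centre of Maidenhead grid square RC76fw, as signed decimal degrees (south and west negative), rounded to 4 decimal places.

-63.0625, 174.4583

Field R=17, C=2: +17·20° lon, +2·10° lat → SW at lon 160°, lat -70°.
Square 7, 6: +7·2° lon, +6·1° lat → SW at lon 174°, lat -64°.
Subsquare f=5, w=22: +5·0.0833333° lon, +22·0.0416667° lat → SW at lon 174.417°, lat -63.0833°.
Cell spans 0.0833333° lon × 0.0416667° lat. Centre is SW corner plus half of each.
latitude -63.0625, longitude 174.4583.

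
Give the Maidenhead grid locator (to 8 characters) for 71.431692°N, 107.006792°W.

Add 180° to longitude and 90° to latitude: 72.99321, 161.43169.
Field (20°×10°, letters A–R): 72.99321/20 → 3 → D, 161.43169/10 → 16 → Q; chars DQ.
Square (2°×1°, digits 0–9): 12.99321/2 → 6, 1.43169/1 → 1; chars 61.
Subsquare (5′×2.5′, letters a–x): 0.99321/0.0833333 → 11 → l, 0.43169/0.0416667 → 10 → k; chars lk.
Extended square (30″×15″, digits 0–9): 0.07654/0.00833333 → 9, 0.01503/0.00416667 → 3; chars 93.

DQ61lk93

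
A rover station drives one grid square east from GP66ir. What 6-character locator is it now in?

GP66jr

Longitude subsquare i = 8; +1 → 9 = j.
The latitude characters are unchanged.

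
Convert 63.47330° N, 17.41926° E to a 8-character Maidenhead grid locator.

JP83rl03

Offset from 180°W / 90°S: lon 197.41926°, lat 153.47330°.
Field: lon ⌊197.41926/20⌋ = 9 → J; lat ⌊153.47330/10⌋ = 15 → P.
Square: lon ⌊17.41926/2⌋ = 8; lat ⌊3.47330/1⌋ = 3.
Subsquare: lon ⌊1.41926/0.0833333⌋ = 17 → r; lat ⌊0.47330/0.0416667⌋ = 11 → l.
Extended square: lon ⌊0.00259/0.00833333⌋ = 0; lat ⌊0.01497/0.00416667⌋ = 3.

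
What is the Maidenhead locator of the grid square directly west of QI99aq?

Longitude subsquare a = 0; −1 → -1, wraps to 23 = x, carry into square.
Longitude square 9; −1 → 8.
The latitude characters are unchanged.

QI89xq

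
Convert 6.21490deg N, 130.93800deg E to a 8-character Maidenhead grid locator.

PJ56lf21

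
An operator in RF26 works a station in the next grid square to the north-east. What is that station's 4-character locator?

RF37

Longitude square 2; +1 → 3.
Latitude square 6; +1 → 7.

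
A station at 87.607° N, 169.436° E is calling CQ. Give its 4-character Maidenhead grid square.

Shift to the Maidenhead origin (180°W, 90°S): lon 349.44, lat 177.61.
Field (20°×10°, letters A–R): lon ⌊349.44/20⌋ = 17 → R; lat ⌊177.61/10⌋ = 17 → R.
Square (2°×1°, digits 0–9): lon ⌊9.44/2⌋ = 4; lat ⌊7.61/1⌋ = 7.

RR47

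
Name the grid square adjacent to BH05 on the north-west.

Longitude square 0; −1 → -1, wraps to 9, carry into field.
Longitude field B = 1; −1 → 0 = A.
Latitude square 5; +1 → 6.

AH96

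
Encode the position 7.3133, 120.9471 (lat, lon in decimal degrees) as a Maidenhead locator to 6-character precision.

PJ07lh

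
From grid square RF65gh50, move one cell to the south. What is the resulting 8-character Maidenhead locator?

RF65gg59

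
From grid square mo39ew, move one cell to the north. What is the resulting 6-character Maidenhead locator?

Latitude subsquare w = 22; +1 → 23 = x.
The longitude characters are unchanged.

MO39ex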